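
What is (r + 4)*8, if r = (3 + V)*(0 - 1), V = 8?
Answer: -56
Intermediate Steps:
r = -11 (r = (3 + 8)*(0 - 1) = 11*(-1) = -11)
(r + 4)*8 = (-11 + 4)*8 = -7*8 = -56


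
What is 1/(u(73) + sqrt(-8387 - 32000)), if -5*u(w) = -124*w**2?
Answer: 3303980/436652363291 - 25*I*sqrt(40387)/436652363291 ≈ 7.5666e-6 - 1.1506e-8*I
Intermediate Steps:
u(w) = 124*w**2/5 (u(w) = -(-124)*w**2/5 = 124*w**2/5)
1/(u(73) + sqrt(-8387 - 32000)) = 1/((124/5)*73**2 + sqrt(-8387 - 32000)) = 1/((124/5)*5329 + sqrt(-40387)) = 1/(660796/5 + I*sqrt(40387))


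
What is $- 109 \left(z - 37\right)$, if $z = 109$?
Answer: $-7848$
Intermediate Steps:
$- 109 \left(z - 37\right) = - 109 \left(109 - 37\right) = \left(-109\right) 72 = -7848$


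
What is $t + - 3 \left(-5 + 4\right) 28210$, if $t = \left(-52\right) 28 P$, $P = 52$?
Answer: $8918$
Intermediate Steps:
$t = -75712$ ($t = \left(-52\right) 28 \cdot 52 = \left(-1456\right) 52 = -75712$)
$t + - 3 \left(-5 + 4\right) 28210 = -75712 + - 3 \left(-5 + 4\right) 28210 = -75712 + \left(-3\right) \left(-1\right) 28210 = -75712 + 3 \cdot 28210 = -75712 + 84630 = 8918$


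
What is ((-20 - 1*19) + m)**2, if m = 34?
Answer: 25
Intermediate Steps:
((-20 - 1*19) + m)**2 = ((-20 - 1*19) + 34)**2 = ((-20 - 19) + 34)**2 = (-39 + 34)**2 = (-5)**2 = 25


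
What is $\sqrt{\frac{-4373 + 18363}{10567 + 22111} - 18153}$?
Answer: $\frac{2 i \sqrt{1211515903402}}{16339} \approx 134.73 i$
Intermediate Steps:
$\sqrt{\frac{-4373 + 18363}{10567 + 22111} - 18153} = \sqrt{\frac{13990}{32678} - 18153} = \sqrt{13990 \cdot \frac{1}{32678} - 18153} = \sqrt{\frac{6995}{16339} - 18153} = \sqrt{- \frac{296594872}{16339}} = \frac{2 i \sqrt{1211515903402}}{16339}$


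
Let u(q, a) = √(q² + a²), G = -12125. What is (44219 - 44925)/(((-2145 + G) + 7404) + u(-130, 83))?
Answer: 4847396/47118167 + 706*√23789/47118167 ≈ 0.10519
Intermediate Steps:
u(q, a) = √(a² + q²)
(44219 - 44925)/(((-2145 + G) + 7404) + u(-130, 83)) = (44219 - 44925)/(((-2145 - 12125) + 7404) + √(83² + (-130)²)) = -706/((-14270 + 7404) + √(6889 + 16900)) = -706/(-6866 + √23789)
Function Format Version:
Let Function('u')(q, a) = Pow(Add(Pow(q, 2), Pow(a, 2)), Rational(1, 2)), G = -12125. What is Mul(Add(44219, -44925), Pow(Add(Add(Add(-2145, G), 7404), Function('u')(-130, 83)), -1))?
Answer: Add(Rational(4847396, 47118167), Mul(Rational(706, 47118167), Pow(23789, Rational(1, 2)))) ≈ 0.10519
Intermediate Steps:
Function('u')(q, a) = Pow(Add(Pow(a, 2), Pow(q, 2)), Rational(1, 2))
Mul(Add(44219, -44925), Pow(Add(Add(Add(-2145, G), 7404), Function('u')(-130, 83)), -1)) = Mul(Add(44219, -44925), Pow(Add(Add(Add(-2145, -12125), 7404), Pow(Add(Pow(83, 2), Pow(-130, 2)), Rational(1, 2))), -1)) = Mul(-706, Pow(Add(Add(-14270, 7404), Pow(Add(6889, 16900), Rational(1, 2))), -1)) = Mul(-706, Pow(Add(-6866, Pow(23789, Rational(1, 2))), -1))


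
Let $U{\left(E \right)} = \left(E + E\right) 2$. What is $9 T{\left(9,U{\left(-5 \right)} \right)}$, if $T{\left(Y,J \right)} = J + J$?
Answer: $-360$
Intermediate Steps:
$U{\left(E \right)} = 4 E$ ($U{\left(E \right)} = 2 E 2 = 4 E$)
$T{\left(Y,J \right)} = 2 J$
$9 T{\left(9,U{\left(-5 \right)} \right)} = 9 \cdot 2 \cdot 4 \left(-5\right) = 9 \cdot 2 \left(-20\right) = 9 \left(-40\right) = -360$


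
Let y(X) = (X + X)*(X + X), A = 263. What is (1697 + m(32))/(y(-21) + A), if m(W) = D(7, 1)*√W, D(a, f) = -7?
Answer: 1697/2027 - 28*√2/2027 ≈ 0.81766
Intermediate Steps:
y(X) = 4*X² (y(X) = (2*X)*(2*X) = 4*X²)
m(W) = -7*√W
(1697 + m(32))/(y(-21) + A) = (1697 - 28*√2)/(4*(-21)² + 263) = (1697 - 28*√2)/(4*441 + 263) = (1697 - 28*√2)/(1764 + 263) = (1697 - 28*√2)/2027 = (1697 - 28*√2)*(1/2027) = 1697/2027 - 28*√2/2027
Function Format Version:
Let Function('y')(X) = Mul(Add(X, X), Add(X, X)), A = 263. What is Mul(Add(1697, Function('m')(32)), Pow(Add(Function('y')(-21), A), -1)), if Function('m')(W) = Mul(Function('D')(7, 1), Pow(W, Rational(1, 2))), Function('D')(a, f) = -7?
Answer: Add(Rational(1697, 2027), Mul(Rational(-28, 2027), Pow(2, Rational(1, 2)))) ≈ 0.81766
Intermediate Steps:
Function('y')(X) = Mul(4, Pow(X, 2)) (Function('y')(X) = Mul(Mul(2, X), Mul(2, X)) = Mul(4, Pow(X, 2)))
Function('m')(W) = Mul(-7, Pow(W, Rational(1, 2)))
Mul(Add(1697, Function('m')(32)), Pow(Add(Function('y')(-21), A), -1)) = Mul(Add(1697, Mul(-7, Pow(32, Rational(1, 2)))), Pow(Add(Mul(4, Pow(-21, 2)), 263), -1)) = Mul(Add(1697, Mul(-7, Mul(4, Pow(2, Rational(1, 2))))), Pow(Add(Mul(4, 441), 263), -1)) = Mul(Add(1697, Mul(-28, Pow(2, Rational(1, 2)))), Pow(Add(1764, 263), -1)) = Mul(Add(1697, Mul(-28, Pow(2, Rational(1, 2)))), Pow(2027, -1)) = Mul(Add(1697, Mul(-28, Pow(2, Rational(1, 2)))), Rational(1, 2027)) = Add(Rational(1697, 2027), Mul(Rational(-28, 2027), Pow(2, Rational(1, 2))))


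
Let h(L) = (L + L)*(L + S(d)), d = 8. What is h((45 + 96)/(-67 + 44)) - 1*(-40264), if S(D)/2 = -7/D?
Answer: 42701537/1058 ≈ 40361.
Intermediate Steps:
S(D) = -14/D (S(D) = 2*(-7/D) = -14/D)
h(L) = 2*L*(-7/4 + L) (h(L) = (L + L)*(L - 14/8) = (2*L)*(L - 14*⅛) = (2*L)*(L - 7/4) = (2*L)*(-7/4 + L) = 2*L*(-7/4 + L))
h((45 + 96)/(-67 + 44)) - 1*(-40264) = ((45 + 96)/(-67 + 44))*(-7 + 4*((45 + 96)/(-67 + 44)))/2 - 1*(-40264) = (141/(-23))*(-7 + 4*(141/(-23)))/2 + 40264 = (141*(-1/23))*(-7 + 4*(141*(-1/23)))/2 + 40264 = (½)*(-141/23)*(-7 + 4*(-141/23)) + 40264 = (½)*(-141/23)*(-7 - 564/23) + 40264 = (½)*(-141/23)*(-725/23) + 40264 = 102225/1058 + 40264 = 42701537/1058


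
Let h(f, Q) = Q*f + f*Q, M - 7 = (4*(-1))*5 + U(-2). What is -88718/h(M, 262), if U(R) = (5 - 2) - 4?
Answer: 6337/524 ≈ 12.094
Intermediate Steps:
U(R) = -1 (U(R) = 3 - 4 = -1)
M = -14 (M = 7 + ((4*(-1))*5 - 1) = 7 + (-4*5 - 1) = 7 + (-20 - 1) = 7 - 21 = -14)
h(f, Q) = 2*Q*f (h(f, Q) = Q*f + Q*f = 2*Q*f)
-88718/h(M, 262) = -88718/(2*262*(-14)) = -88718/(-7336) = -88718*(-1/7336) = 6337/524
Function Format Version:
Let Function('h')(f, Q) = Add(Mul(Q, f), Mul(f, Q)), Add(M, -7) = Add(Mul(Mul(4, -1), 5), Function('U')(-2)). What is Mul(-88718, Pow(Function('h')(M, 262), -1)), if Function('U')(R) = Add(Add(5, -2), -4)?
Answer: Rational(6337, 524) ≈ 12.094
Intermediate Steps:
Function('U')(R) = -1 (Function('U')(R) = Add(3, -4) = -1)
M = -14 (M = Add(7, Add(Mul(Mul(4, -1), 5), -1)) = Add(7, Add(Mul(-4, 5), -1)) = Add(7, Add(-20, -1)) = Add(7, -21) = -14)
Function('h')(f, Q) = Mul(2, Q, f) (Function('h')(f, Q) = Add(Mul(Q, f), Mul(Q, f)) = Mul(2, Q, f))
Mul(-88718, Pow(Function('h')(M, 262), -1)) = Mul(-88718, Pow(Mul(2, 262, -14), -1)) = Mul(-88718, Pow(-7336, -1)) = Mul(-88718, Rational(-1, 7336)) = Rational(6337, 524)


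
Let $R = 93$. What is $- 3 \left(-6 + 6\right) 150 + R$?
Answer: $93$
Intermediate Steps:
$- 3 \left(-6 + 6\right) 150 + R = - 3 \left(-6 + 6\right) 150 + 93 = \left(-3\right) 0 \cdot 150 + 93 = 0 \cdot 150 + 93 = 0 + 93 = 93$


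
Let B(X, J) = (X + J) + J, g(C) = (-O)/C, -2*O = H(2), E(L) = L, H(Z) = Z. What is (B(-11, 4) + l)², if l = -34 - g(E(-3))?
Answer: 12100/9 ≈ 1344.4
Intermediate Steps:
O = -1 (O = -½*2 = -1)
g(C) = 1/C (g(C) = (-1*(-1))/C = 1/C)
B(X, J) = X + 2*J (B(X, J) = (J + X) + J = X + 2*J)
l = -101/3 (l = -34 - 1/(-3) = -34 - 1*(-⅓) = -34 + ⅓ = -101/3 ≈ -33.667)
(B(-11, 4) + l)² = ((-11 + 2*4) - 101/3)² = ((-11 + 8) - 101/3)² = (-3 - 101/3)² = (-110/3)² = 12100/9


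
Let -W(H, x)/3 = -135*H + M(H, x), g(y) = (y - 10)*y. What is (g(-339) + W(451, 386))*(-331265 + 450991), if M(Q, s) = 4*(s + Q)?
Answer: 34830927372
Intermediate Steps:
M(Q, s) = 4*Q + 4*s (M(Q, s) = 4*(Q + s) = 4*Q + 4*s)
g(y) = y*(-10 + y) (g(y) = (-10 + y)*y = y*(-10 + y))
W(H, x) = -12*x + 393*H (W(H, x) = -3*(-135*H + (4*H + 4*x)) = -3*(-131*H + 4*x) = -12*x + 393*H)
(g(-339) + W(451, 386))*(-331265 + 450991) = (-339*(-10 - 339) + (-12*386 + 393*451))*(-331265 + 450991) = (-339*(-349) + (-4632 + 177243))*119726 = (118311 + 172611)*119726 = 290922*119726 = 34830927372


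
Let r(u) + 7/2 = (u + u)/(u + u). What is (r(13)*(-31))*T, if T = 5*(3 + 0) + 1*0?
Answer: 2325/2 ≈ 1162.5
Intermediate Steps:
r(u) = -5/2 (r(u) = -7/2 + (u + u)/(u + u) = -7/2 + (2*u)/((2*u)) = -7/2 + (2*u)*(1/(2*u)) = -7/2 + 1 = -5/2)
T = 15 (T = 5*3 + 0 = 15 + 0 = 15)
(r(13)*(-31))*T = -5/2*(-31)*15 = (155/2)*15 = 2325/2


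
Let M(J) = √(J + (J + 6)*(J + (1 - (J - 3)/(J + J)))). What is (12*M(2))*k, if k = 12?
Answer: 288*√7 ≈ 761.98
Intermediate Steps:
M(J) = √(J + (6 + J)*(1 + J - (-3 + J)/(2*J))) (M(J) = √(J + (6 + J)*(J + (1 - (-3 + J)/(2*J)))) = √(J + (6 + J)*(1 + J - (-3 + J)/(2*J))))
(12*M(2))*k = (12*(√(18 + 4*2² + 30*2 + 36/2)/2))*12 = (12*(√(18 + 4*4 + 60 + 36*(½))/2))*12 = (12*(√(18 + 16 + 60 + 18)/2))*12 = (12*(√112/2))*12 = (12*((4*√7)/2))*12 = (12*(2*√7))*12 = (24*√7)*12 = 288*√7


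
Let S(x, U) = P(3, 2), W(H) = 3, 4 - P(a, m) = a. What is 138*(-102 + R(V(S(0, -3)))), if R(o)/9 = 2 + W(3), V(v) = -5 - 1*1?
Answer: -7866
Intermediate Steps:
P(a, m) = 4 - a
S(x, U) = 1 (S(x, U) = 4 - 1*3 = 4 - 3 = 1)
V(v) = -6 (V(v) = -5 - 1 = -6)
R(o) = 45 (R(o) = 9*(2 + 3) = 9*5 = 45)
138*(-102 + R(V(S(0, -3)))) = 138*(-102 + 45) = 138*(-57) = -7866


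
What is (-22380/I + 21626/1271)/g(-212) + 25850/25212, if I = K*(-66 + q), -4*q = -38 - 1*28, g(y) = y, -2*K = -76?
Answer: 2390372959/2689063597 ≈ 0.88892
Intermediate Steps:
K = 38 (K = -½*(-76) = 38)
q = 33/2 (q = -(-38 - 1*28)/4 = -(-38 - 28)/4 = -¼*(-66) = 33/2 ≈ 16.500)
I = -1881 (I = 38*(-66 + 33/2) = 38*(-99/2) = -1881)
(-22380/I + 21626/1271)/g(-212) + 25850/25212 = (-22380/(-1881) + 21626/1271)/(-212) + 25850/25212 = (-22380*(-1/1881) + 21626*(1/1271))*(-1/212) + 25850*(1/25212) = (7460/627 + 21626/1271)*(-1/212) + 1175/1146 = (23041162/796917)*(-1/212) + 1175/1146 = -11520581/84473202 + 1175/1146 = 2390372959/2689063597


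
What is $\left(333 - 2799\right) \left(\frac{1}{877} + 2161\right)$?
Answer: $- \frac{4673558268}{877} \approx -5.329 \cdot 10^{6}$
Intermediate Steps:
$\left(333 - 2799\right) \left(\frac{1}{877} + 2161\right) = - 2466 \left(\frac{1}{877} + 2161\right) = \left(-2466\right) \frac{1895198}{877} = - \frac{4673558268}{877}$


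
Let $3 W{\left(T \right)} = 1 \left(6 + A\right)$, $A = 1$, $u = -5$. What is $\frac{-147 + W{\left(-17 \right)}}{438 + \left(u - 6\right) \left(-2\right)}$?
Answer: $- \frac{217}{690} \approx -0.31449$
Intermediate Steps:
$W{\left(T \right)} = \frac{7}{3}$ ($W{\left(T \right)} = \frac{1 \left(6 + 1\right)}{3} = \frac{1 \cdot 7}{3} = \frac{1}{3} \cdot 7 = \frac{7}{3}$)
$\frac{-147 + W{\left(-17 \right)}}{438 + \left(u - 6\right) \left(-2\right)} = \frac{-147 + \frac{7}{3}}{438 + \left(-5 - 6\right) \left(-2\right)} = - \frac{434}{3 \left(438 - -22\right)} = - \frac{434}{3 \left(438 + 22\right)} = - \frac{434}{3 \cdot 460} = \left(- \frac{434}{3}\right) \frac{1}{460} = - \frac{217}{690}$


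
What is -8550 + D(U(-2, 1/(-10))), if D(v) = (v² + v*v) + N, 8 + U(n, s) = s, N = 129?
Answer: -414489/50 ≈ -8289.8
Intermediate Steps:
U(n, s) = -8 + s
D(v) = 129 + 2*v² (D(v) = (v² + v*v) + 129 = (v² + v²) + 129 = 2*v² + 129 = 129 + 2*v²)
-8550 + D(U(-2, 1/(-10))) = -8550 + (129 + 2*(-8 + 1/(-10))²) = -8550 + (129 + 2*(-8 - ⅒)²) = -8550 + (129 + 2*(-81/10)²) = -8550 + (129 + 2*(6561/100)) = -8550 + (129 + 6561/50) = -8550 + 13011/50 = -414489/50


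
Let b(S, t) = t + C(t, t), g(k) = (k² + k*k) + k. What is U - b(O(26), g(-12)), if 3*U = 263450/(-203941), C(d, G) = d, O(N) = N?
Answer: -337989746/611823 ≈ -552.43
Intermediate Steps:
g(k) = k + 2*k² (g(k) = (k² + k²) + k = 2*k² + k = k + 2*k²)
b(S, t) = 2*t (b(S, t) = t + t = 2*t)
U = -263450/611823 (U = (263450/(-203941))/3 = (263450*(-1/203941))/3 = (⅓)*(-263450/203941) = -263450/611823 ≈ -0.43060)
U - b(O(26), g(-12)) = -263450/611823 - 2*(-12*(1 + 2*(-12))) = -263450/611823 - 2*(-12*(1 - 24)) = -263450/611823 - 2*(-12*(-23)) = -263450/611823 - 2*276 = -263450/611823 - 1*552 = -263450/611823 - 552 = -337989746/611823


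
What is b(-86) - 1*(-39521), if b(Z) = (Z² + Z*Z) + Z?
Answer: 54227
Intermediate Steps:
b(Z) = Z + 2*Z² (b(Z) = (Z² + Z²) + Z = 2*Z² + Z = Z + 2*Z²)
b(-86) - 1*(-39521) = -86*(1 + 2*(-86)) - 1*(-39521) = -86*(1 - 172) + 39521 = -86*(-171) + 39521 = 14706 + 39521 = 54227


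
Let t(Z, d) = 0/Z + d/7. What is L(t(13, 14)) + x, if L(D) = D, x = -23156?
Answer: -23154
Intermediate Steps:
t(Z, d) = d/7 (t(Z, d) = 0 + d*(1/7) = 0 + d/7 = d/7)
L(t(13, 14)) + x = (1/7)*14 - 23156 = 2 - 23156 = -23154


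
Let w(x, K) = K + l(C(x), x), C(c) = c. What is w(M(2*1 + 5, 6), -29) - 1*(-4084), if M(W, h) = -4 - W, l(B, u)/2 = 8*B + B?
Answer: 3857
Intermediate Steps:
l(B, u) = 18*B (l(B, u) = 2*(8*B + B) = 2*(9*B) = 18*B)
w(x, K) = K + 18*x
w(M(2*1 + 5, 6), -29) - 1*(-4084) = (-29 + 18*(-4 - (2*1 + 5))) - 1*(-4084) = (-29 + 18*(-4 - (2 + 5))) + 4084 = (-29 + 18*(-4 - 1*7)) + 4084 = (-29 + 18*(-4 - 7)) + 4084 = (-29 + 18*(-11)) + 4084 = (-29 - 198) + 4084 = -227 + 4084 = 3857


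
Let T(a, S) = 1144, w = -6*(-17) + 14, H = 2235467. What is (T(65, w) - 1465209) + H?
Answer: 771402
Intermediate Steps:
w = 116 (w = 102 + 14 = 116)
(T(65, w) - 1465209) + H = (1144 - 1465209) + 2235467 = -1464065 + 2235467 = 771402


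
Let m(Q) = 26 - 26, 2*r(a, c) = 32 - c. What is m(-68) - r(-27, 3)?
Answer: -29/2 ≈ -14.500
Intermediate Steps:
r(a, c) = 16 - c/2 (r(a, c) = (32 - c)/2 = 16 - c/2)
m(Q) = 0
m(-68) - r(-27, 3) = 0 - (16 - ½*3) = 0 - (16 - 3/2) = 0 - 1*29/2 = 0 - 29/2 = -29/2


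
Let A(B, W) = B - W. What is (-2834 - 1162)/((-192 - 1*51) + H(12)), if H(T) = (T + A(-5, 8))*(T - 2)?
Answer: 3996/253 ≈ 15.794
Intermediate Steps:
H(T) = (-13 + T)*(-2 + T) (H(T) = (T + (-5 - 1*8))*(T - 2) = (T + (-5 - 8))*(-2 + T) = (T - 13)*(-2 + T) = (-13 + T)*(-2 + T))
(-2834 - 1162)/((-192 - 1*51) + H(12)) = (-2834 - 1162)/((-192 - 1*51) + (26 + 12² - 15*12)) = -3996/((-192 - 51) + (26 + 144 - 180)) = -3996/(-243 - 10) = -3996/(-253) = -3996*(-1/253) = 3996/253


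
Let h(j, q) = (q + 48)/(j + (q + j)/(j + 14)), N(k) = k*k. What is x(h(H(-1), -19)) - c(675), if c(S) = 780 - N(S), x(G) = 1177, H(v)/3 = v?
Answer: 456022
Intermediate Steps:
H(v) = 3*v
N(k) = k²
h(j, q) = (48 + q)/(j + (j + q)/(14 + j))
c(S) = 780 - S²
x(h(H(-1), -19)) - c(675) = 1177 - (780 - 1*675²) = 1177 - (780 - 1*455625) = 1177 - (780 - 455625) = 1177 - 1*(-454845) = 1177 + 454845 = 456022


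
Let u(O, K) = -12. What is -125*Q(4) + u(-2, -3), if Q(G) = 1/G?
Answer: -173/4 ≈ -43.250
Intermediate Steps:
-125*Q(4) + u(-2, -3) = -125/4 - 12 = -173/4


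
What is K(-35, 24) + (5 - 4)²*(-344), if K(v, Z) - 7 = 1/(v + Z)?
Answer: -3708/11 ≈ -337.09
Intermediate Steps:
K(v, Z) = 7 + 1/(Z + v) (K(v, Z) = 7 + 1/(v + Z) = 7 + 1/(Z + v))
K(-35, 24) + (5 - 4)²*(-344) = (1 + 7*24 + 7*(-35))/(24 - 35) + (5 - 4)²*(-344) = (1 + 168 - 245)/(-11) + 1²*(-344) = -1/11*(-76) + 1*(-344) = 76/11 - 344 = -3708/11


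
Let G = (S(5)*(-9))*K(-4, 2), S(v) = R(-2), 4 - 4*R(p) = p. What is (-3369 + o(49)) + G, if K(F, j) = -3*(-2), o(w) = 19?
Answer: -3431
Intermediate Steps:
R(p) = 1 - p/4
S(v) = 3/2 (S(v) = 1 - ¼*(-2) = 1 + ½ = 3/2)
K(F, j) = 6
G = -81 (G = ((3/2)*(-9))*6 = -27/2*6 = -81)
(-3369 + o(49)) + G = (-3369 + 19) - 81 = -3350 - 81 = -3431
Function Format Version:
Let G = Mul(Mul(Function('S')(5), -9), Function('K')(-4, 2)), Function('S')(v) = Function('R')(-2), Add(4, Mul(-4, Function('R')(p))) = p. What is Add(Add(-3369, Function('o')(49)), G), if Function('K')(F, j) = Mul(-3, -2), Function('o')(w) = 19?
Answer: -3431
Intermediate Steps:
Function('R')(p) = Add(1, Mul(Rational(-1, 4), p))
Function('S')(v) = Rational(3, 2) (Function('S')(v) = Add(1, Mul(Rational(-1, 4), -2)) = Add(1, Rational(1, 2)) = Rational(3, 2))
Function('K')(F, j) = 6
G = -81 (G = Mul(Mul(Rational(3, 2), -9), 6) = Mul(Rational(-27, 2), 6) = -81)
Add(Add(-3369, Function('o')(49)), G) = Add(Add(-3369, 19), -81) = Add(-3350, -81) = -3431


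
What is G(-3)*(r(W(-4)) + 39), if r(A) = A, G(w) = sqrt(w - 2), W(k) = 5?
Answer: 44*I*sqrt(5) ≈ 98.387*I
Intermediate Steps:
G(w) = sqrt(-2 + w)
G(-3)*(r(W(-4)) + 39) = sqrt(-2 - 3)*(5 + 39) = sqrt(-5)*44 = (I*sqrt(5))*44 = 44*I*sqrt(5)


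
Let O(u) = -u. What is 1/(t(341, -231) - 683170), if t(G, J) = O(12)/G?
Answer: -341/232960982 ≈ -1.4638e-6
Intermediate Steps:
t(G, J) = -12/G (t(G, J) = (-1*12)/G = -12/G)
1/(t(341, -231) - 683170) = 1/(-12/341 - 683170) = 1/(-232960982/341) = -341/232960982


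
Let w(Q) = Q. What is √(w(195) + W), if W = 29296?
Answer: √29491 ≈ 171.73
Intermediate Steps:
√(w(195) + W) = √(195 + 29296) = √29491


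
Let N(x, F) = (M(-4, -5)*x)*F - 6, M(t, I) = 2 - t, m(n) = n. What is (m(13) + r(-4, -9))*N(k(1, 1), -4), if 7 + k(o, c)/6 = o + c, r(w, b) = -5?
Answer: 5712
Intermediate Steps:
k(o, c) = -42 + 6*c + 6*o (k(o, c) = -42 + 6*(o + c) = -42 + 6*(c + o) = -42 + (6*c + 6*o) = -42 + 6*c + 6*o)
N(x, F) = -6 + 6*F*x (N(x, F) = ((2 - 1*(-4))*x)*F - 6 = ((2 + 4)*x)*F - 6 = (6*x)*F - 6 = 6*F*x - 6 = -6 + 6*F*x)
(m(13) + r(-4, -9))*N(k(1, 1), -4) = (13 - 5)*(-6 + 6*(-4)*(-42 + 6*1 + 6*1)) = 8*(-6 + 6*(-4)*(-42 + 6 + 6)) = 8*(-6 + 6*(-4)*(-30)) = 8*(-6 + 720) = 8*714 = 5712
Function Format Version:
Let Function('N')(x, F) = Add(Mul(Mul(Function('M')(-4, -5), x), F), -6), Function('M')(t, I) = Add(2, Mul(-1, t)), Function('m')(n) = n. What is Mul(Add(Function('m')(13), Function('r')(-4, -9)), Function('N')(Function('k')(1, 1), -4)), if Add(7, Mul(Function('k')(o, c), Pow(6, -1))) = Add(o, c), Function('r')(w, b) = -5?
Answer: 5712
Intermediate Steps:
Function('k')(o, c) = Add(-42, Mul(6, c), Mul(6, o)) (Function('k')(o, c) = Add(-42, Mul(6, Add(o, c))) = Add(-42, Mul(6, Add(c, o))) = Add(-42, Add(Mul(6, c), Mul(6, o))) = Add(-42, Mul(6, c), Mul(6, o)))
Function('N')(x, F) = Add(-6, Mul(6, F, x)) (Function('N')(x, F) = Add(Mul(Mul(Add(2, Mul(-1, -4)), x), F), -6) = Add(Mul(Mul(Add(2, 4), x), F), -6) = Add(Mul(Mul(6, x), F), -6) = Add(Mul(6, F, x), -6) = Add(-6, Mul(6, F, x)))
Mul(Add(Function('m')(13), Function('r')(-4, -9)), Function('N')(Function('k')(1, 1), -4)) = Mul(Add(13, -5), Add(-6, Mul(6, -4, Add(-42, Mul(6, 1), Mul(6, 1))))) = Mul(8, Add(-6, Mul(6, -4, Add(-42, 6, 6)))) = Mul(8, Add(-6, Mul(6, -4, -30))) = Mul(8, Add(-6, 720)) = Mul(8, 714) = 5712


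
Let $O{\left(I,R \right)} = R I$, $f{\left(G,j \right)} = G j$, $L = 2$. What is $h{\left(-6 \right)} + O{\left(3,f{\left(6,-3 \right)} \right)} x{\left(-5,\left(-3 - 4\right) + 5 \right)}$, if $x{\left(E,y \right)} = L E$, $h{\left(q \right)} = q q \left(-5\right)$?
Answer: $360$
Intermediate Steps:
$h{\left(q \right)} = - 5 q^{2}$ ($h{\left(q \right)} = q^{2} \left(-5\right) = - 5 q^{2}$)
$x{\left(E,y \right)} = 2 E$
$O{\left(I,R \right)} = I R$
$h{\left(-6 \right)} + O{\left(3,f{\left(6,-3 \right)} \right)} x{\left(-5,\left(-3 - 4\right) + 5 \right)} = - 5 \left(-6\right)^{2} + 3 \cdot 6 \left(-3\right) 2 \left(-5\right) = \left(-5\right) 36 + 3 \left(-18\right) \left(-10\right) = -180 - -540 = -180 + 540 = 360$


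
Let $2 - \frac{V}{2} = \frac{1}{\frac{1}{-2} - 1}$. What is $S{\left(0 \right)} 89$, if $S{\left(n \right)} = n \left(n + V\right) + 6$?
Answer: $534$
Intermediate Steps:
$V = \frac{16}{3}$ ($V = 4 - \frac{2}{\frac{1}{-2} - 1} = 4 - \frac{2}{- \frac{1}{2} - 1} = 4 - \frac{2}{- \frac{3}{2}} = 4 - - \frac{4}{3} = 4 + \frac{4}{3} = \frac{16}{3} \approx 5.3333$)
$S{\left(n \right)} = 6 + n \left(\frac{16}{3} + n\right)$ ($S{\left(n \right)} = n \left(n + \frac{16}{3}\right) + 6 = n \left(\frac{16}{3} + n\right) + 6 = 6 + n \left(\frac{16}{3} + n\right)$)
$S{\left(0 \right)} 89 = \left(6 + 0^{2} + \frac{16}{3} \cdot 0\right) 89 = \left(6 + 0 + 0\right) 89 = 6 \cdot 89 = 534$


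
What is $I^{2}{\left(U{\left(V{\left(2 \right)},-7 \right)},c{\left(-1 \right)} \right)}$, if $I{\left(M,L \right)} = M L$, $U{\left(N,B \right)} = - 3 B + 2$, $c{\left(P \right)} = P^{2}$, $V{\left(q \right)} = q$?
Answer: $529$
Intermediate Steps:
$U{\left(N,B \right)} = 2 - 3 B$
$I{\left(M,L \right)} = L M$
$I^{2}{\left(U{\left(V{\left(2 \right)},-7 \right)},c{\left(-1 \right)} \right)} = \left(\left(-1\right)^{2} \left(2 - -21\right)\right)^{2} = \left(1 \left(2 + 21\right)\right)^{2} = \left(1 \cdot 23\right)^{2} = 23^{2} = 529$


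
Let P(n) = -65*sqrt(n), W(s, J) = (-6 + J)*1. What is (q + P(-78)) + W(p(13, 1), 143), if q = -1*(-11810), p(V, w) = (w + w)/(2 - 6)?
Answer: 11947 - 65*I*sqrt(78) ≈ 11947.0 - 574.06*I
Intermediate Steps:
p(V, w) = -w/2 (p(V, w) = (2*w)/(-4) = (2*w)*(-1/4) = -w/2)
W(s, J) = -6 + J
q = 11810
(q + P(-78)) + W(p(13, 1), 143) = (11810 - 65*I*sqrt(78)) + (-6 + 143) = (11810 - 65*I*sqrt(78)) + 137 = 11947 - 65*I*sqrt(78)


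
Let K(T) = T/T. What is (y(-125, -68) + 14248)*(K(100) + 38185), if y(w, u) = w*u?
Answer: 868655128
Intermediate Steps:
K(T) = 1
y(w, u) = u*w
(y(-125, -68) + 14248)*(K(100) + 38185) = (-68*(-125) + 14248)*(1 + 38185) = (8500 + 14248)*38186 = 22748*38186 = 868655128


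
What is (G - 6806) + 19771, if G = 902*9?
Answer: 21083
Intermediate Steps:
G = 8118
(G - 6806) + 19771 = (8118 - 6806) + 19771 = 1312 + 19771 = 21083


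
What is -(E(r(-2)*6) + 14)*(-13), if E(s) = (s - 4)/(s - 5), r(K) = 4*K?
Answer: 10322/53 ≈ 194.75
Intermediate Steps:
E(s) = (-4 + s)/(-5 + s)
-(E(r(-2)*6) + 14)*(-13) = -((-4 + (4*(-2))*6)/(-5 + (4*(-2))*6) + 14)*(-13) = -((-4 - 8*6)/(-5 - 8*6) + 14)*(-13) = -((-4 - 48)/(-5 - 48) + 14)*(-13) = -(-52/(-53) + 14)*(-13) = -(-1/53*(-52) + 14)*(-13) = -(52/53 + 14)*(-13) = -794*(-13)/53 = -1*(-10322/53) = 10322/53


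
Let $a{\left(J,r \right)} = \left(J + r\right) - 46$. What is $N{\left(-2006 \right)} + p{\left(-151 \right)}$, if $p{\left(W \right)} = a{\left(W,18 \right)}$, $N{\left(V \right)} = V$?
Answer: $-2185$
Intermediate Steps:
$a{\left(J,r \right)} = -46 + J + r$
$p{\left(W \right)} = -28 + W$ ($p{\left(W \right)} = -46 + W + 18 = -28 + W$)
$N{\left(-2006 \right)} + p{\left(-151 \right)} = -2006 - 179 = -2185$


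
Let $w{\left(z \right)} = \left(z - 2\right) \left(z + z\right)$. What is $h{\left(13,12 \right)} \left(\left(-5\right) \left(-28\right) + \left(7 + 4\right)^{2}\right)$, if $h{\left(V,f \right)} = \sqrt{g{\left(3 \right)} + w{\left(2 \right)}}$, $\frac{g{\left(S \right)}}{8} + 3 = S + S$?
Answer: $522 \sqrt{6} \approx 1278.6$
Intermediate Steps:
$g{\left(S \right)} = -24 + 16 S$ ($g{\left(S \right)} = -24 + 8 \left(S + S\right) = -24 + 8 \cdot 2 S = -24 + 16 S$)
$w{\left(z \right)} = 2 z \left(-2 + z\right)$ ($w{\left(z \right)} = \left(-2 + z\right) 2 z = 2 z \left(-2 + z\right)$)
$h{\left(V,f \right)} = 2 \sqrt{6}$ ($h{\left(V,f \right)} = \sqrt{\left(-24 + 16 \cdot 3\right) + 2 \cdot 2 \left(-2 + 2\right)} = \sqrt{\left(-24 + 48\right) + 2 \cdot 2 \cdot 0} = \sqrt{24 + 0} = \sqrt{24} = 2 \sqrt{6}$)
$h{\left(13,12 \right)} \left(\left(-5\right) \left(-28\right) + \left(7 + 4\right)^{2}\right) = 2 \sqrt{6} \left(\left(-5\right) \left(-28\right) + \left(7 + 4\right)^{2}\right) = 2 \sqrt{6} \left(140 + 11^{2}\right) = 2 \sqrt{6} \left(140 + 121\right) = 2 \sqrt{6} \cdot 261 = 522 \sqrt{6}$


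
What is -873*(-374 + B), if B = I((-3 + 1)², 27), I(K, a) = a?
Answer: 302931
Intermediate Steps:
B = 27
-873*(-374 + B) = -873*(-374 + 27) = -873*(-347) = 302931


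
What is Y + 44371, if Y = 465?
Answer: 44836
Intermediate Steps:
Y + 44371 = 465 + 44371 = 44836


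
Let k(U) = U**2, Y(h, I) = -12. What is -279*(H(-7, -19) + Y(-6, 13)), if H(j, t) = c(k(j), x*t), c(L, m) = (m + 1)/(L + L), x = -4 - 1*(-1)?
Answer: 155961/49 ≈ 3182.9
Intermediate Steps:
x = -3 (x = -4 + 1 = -3)
c(L, m) = (1 + m)/(2*L) (c(L, m) = (1 + m)/((2*L)) = (1 + m)*(1/(2*L)) = (1 + m)/(2*L))
H(j, t) = (1 - 3*t)/(2*j**2) (H(j, t) = (1 - 3*t)/(2*(j**2)) = (1 - 3*t)/(2*j**2))
-279*(H(-7, -19) + Y(-6, 13)) = -279*((1/2)*(1 - 3*(-19))/(-7)**2 - 12) = -279*((1/2)*(1/49)*(1 + 57) - 12) = -279*((1/2)*(1/49)*58 - 12) = -279*(29/49 - 12) = -279*(-559/49) = 155961/49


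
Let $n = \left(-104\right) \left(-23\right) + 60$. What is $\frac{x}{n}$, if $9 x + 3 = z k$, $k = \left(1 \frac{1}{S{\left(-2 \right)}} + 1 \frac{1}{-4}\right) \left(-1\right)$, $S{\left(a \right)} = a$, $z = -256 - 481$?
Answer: $- \frac{247}{9808} \approx -0.025184$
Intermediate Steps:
$z = -737$
$k = \frac{3}{4}$ ($k = \left(1 \frac{1}{-2} + 1 \frac{1}{-4}\right) \left(-1\right) = \left(1 \left(- \frac{1}{2}\right) + 1 \left(- \frac{1}{4}\right)\right) \left(-1\right) = \left(- \frac{1}{2} - \frac{1}{4}\right) \left(-1\right) = \left(- \frac{3}{4}\right) \left(-1\right) = \frac{3}{4} \approx 0.75$)
$n = 2452$ ($n = 2392 + 60 = 2452$)
$x = - \frac{247}{4}$ ($x = - \frac{1}{3} + \frac{\left(-737\right) \frac{3}{4}}{9} = - \frac{1}{3} + \frac{1}{9} \left(- \frac{2211}{4}\right) = - \frac{1}{3} - \frac{737}{12} = - \frac{247}{4} \approx -61.75$)
$\frac{x}{n} = - \frac{247}{4 \cdot 2452} = \left(- \frac{247}{4}\right) \frac{1}{2452} = - \frac{247}{9808}$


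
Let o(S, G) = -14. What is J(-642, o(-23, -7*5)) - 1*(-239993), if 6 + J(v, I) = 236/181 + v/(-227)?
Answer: 9860515643/41087 ≈ 2.3999e+5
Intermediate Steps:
J(v, I) = -850/181 - v/227 (J(v, I) = -6 + (236/181 + v/(-227)) = -6 + (236*(1/181) + v*(-1/227)) = -6 + (236/181 - v/227) = -850/181 - v/227)
J(-642, o(-23, -7*5)) - 1*(-239993) = (-850/181 - 1/227*(-642)) - 1*(-239993) = (-850/181 + 642/227) + 239993 = -76748/41087 + 239993 = 9860515643/41087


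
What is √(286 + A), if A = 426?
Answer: 2*√178 ≈ 26.683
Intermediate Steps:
√(286 + A) = √(286 + 426) = √712 = 2*√178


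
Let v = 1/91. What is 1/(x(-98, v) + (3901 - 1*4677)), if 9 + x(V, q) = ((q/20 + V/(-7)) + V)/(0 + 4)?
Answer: -7280/5867679 ≈ -0.0012407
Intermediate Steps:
v = 1/91 ≈ 0.010989
x(V, q) = -9 + q/80 + 3*V/14 (x(V, q) = -9 + ((q/20 + V/(-7)) + V)/(0 + 4) = -9 + ((q*(1/20) + V*(-⅐)) + V)/4 = -9 + ((q/20 - V/7) + V)*(¼) = -9 + ((-V/7 + q/20) + V)*(¼) = -9 + (q/20 + 6*V/7)*(¼) = -9 + (q/80 + 3*V/14) = -9 + q/80 + 3*V/14)
1/(x(-98, v) + (3901 - 1*4677)) = 1/((-9 + (1/80)*(1/91) + (3/14)*(-98)) + (3901 - 1*4677)) = 1/((-9 + 1/7280 - 21) + (3901 - 4677)) = 1/(-218399/7280 - 776) = 1/(-5867679/7280) = -7280/5867679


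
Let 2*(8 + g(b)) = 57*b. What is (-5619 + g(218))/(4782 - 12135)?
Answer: -586/7353 ≈ -0.079695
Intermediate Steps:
g(b) = -8 + 57*b/2 (g(b) = -8 + (57*b)/2 = -8 + 57*b/2)
(-5619 + g(218))/(4782 - 12135) = (-5619 + (-8 + (57/2)*218))/(4782 - 12135) = (-5619 + (-8 + 6213))/(-7353) = (-5619 + 6205)*(-1/7353) = 586*(-1/7353) = -586/7353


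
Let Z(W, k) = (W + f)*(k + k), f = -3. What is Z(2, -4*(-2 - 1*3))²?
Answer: 1600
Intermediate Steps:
Z(W, k) = 2*k*(-3 + W) (Z(W, k) = (W - 3)*(k + k) = (-3 + W)*(2*k) = 2*k*(-3 + W))
Z(2, -4*(-2 - 1*3))² = (2*(-4*(-2 - 1*3))*(-3 + 2))² = (2*(-4*(-2 - 3))*(-1))² = (2*(-4*(-5))*(-1))² = (2*20*(-1))² = (-40)² = 1600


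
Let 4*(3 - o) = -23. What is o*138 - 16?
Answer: 2383/2 ≈ 1191.5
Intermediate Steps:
o = 35/4 (o = 3 - ¼*(-23) = 3 + 23/4 = 35/4 ≈ 8.7500)
o*138 - 16 = (35/4)*138 - 16 = 2415/2 - 16 = 2383/2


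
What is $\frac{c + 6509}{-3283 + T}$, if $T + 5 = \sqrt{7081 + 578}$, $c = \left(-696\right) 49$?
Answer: $\frac{6048824}{720219} + \frac{5519 \sqrt{851}}{720219} \approx 8.6221$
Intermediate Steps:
$c = -34104$
$T = -5 + 3 \sqrt{851}$ ($T = -5 + \sqrt{7081 + 578} = -5 + \sqrt{7659} = -5 + 3 \sqrt{851} \approx 82.516$)
$\frac{c + 6509}{-3283 + T} = \frac{-34104 + 6509}{-3283 - \left(5 - 3 \sqrt{851}\right)} = - \frac{27595}{-3288 + 3 \sqrt{851}}$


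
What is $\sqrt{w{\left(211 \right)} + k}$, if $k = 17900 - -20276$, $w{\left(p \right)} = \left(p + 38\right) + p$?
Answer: $2 \sqrt{9659} \approx 196.56$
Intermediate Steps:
$w{\left(p \right)} = 38 + 2 p$ ($w{\left(p \right)} = \left(38 + p\right) + p = 38 + 2 p$)
$k = 38176$ ($k = 17900 + 20276 = 38176$)
$\sqrt{w{\left(211 \right)} + k} = \sqrt{\left(38 + 2 \cdot 211\right) + 38176} = \sqrt{\left(38 + 422\right) + 38176} = \sqrt{460 + 38176} = \sqrt{38636} = 2 \sqrt{9659}$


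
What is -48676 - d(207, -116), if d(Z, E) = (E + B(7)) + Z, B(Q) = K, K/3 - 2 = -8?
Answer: -48749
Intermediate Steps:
K = -18 (K = 6 + 3*(-8) = 6 - 24 = -18)
B(Q) = -18
d(Z, E) = -18 + E + Z (d(Z, E) = (E - 18) + Z = (-18 + E) + Z = -18 + E + Z)
-48676 - d(207, -116) = -48676 - (-18 - 116 + 207) = -48676 - 1*73 = -48676 - 73 = -48749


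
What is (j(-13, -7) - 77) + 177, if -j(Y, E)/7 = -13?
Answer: 191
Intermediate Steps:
j(Y, E) = 91 (j(Y, E) = -7*(-13) = 91)
(j(-13, -7) - 77) + 177 = (91 - 77) + 177 = 14 + 177 = 191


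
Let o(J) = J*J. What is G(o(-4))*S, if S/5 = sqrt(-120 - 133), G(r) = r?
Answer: 80*I*sqrt(253) ≈ 1272.5*I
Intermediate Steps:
o(J) = J**2
S = 5*I*sqrt(253) (S = 5*sqrt(-120 - 133) = 5*sqrt(-253) = 5*(I*sqrt(253)) = 5*I*sqrt(253) ≈ 79.53*I)
G(o(-4))*S = (-4)**2*(5*I*sqrt(253)) = 16*(5*I*sqrt(253)) = 80*I*sqrt(253)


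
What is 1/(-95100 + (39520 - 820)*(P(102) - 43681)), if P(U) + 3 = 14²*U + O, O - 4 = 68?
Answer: -1/914189100 ≈ -1.0939e-9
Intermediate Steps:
O = 72 (O = 4 + 68 = 72)
P(U) = 69 + 196*U (P(U) = -3 + (14²*U + 72) = -3 + (196*U + 72) = -3 + (72 + 196*U) = 69 + 196*U)
1/(-95100 + (39520 - 820)*(P(102) - 43681)) = 1/(-95100 + (39520 - 820)*((69 + 196*102) - 43681)) = 1/(-95100 + 38700*((69 + 19992) - 43681)) = 1/(-95100 + 38700*(20061 - 43681)) = 1/(-95100 + 38700*(-23620)) = 1/(-95100 - 914094000) = 1/(-914189100) = -1/914189100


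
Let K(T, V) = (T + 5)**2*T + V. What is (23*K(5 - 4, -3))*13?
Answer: 9867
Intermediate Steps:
K(T, V) = V + T*(5 + T)**2 (K(T, V) = (5 + T)**2*T + V = T*(5 + T)**2 + V = V + T*(5 + T)**2)
(23*K(5 - 4, -3))*13 = (23*(-3 + (5 - 4)*(5 + (5 - 4))**2))*13 = (23*(-3 + 1*(5 + 1)**2))*13 = (23*(-3 + 1*6**2))*13 = (23*(-3 + 1*36))*13 = (23*(-3 + 36))*13 = (23*33)*13 = 759*13 = 9867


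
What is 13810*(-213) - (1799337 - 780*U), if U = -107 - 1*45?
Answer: -4859427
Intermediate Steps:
U = -152 (U = -107 - 45 = -152)
13810*(-213) - (1799337 - 780*U) = 13810*(-213) - (1799337 - 780*(-152)) = -2941530 - (1799337 - 1*(-118560)) = -2941530 - (1799337 + 118560) = -2941530 - 1*1917897 = -2941530 - 1917897 = -4859427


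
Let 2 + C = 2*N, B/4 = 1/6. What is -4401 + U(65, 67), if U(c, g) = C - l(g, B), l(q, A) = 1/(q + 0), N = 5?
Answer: -294332/67 ≈ -4393.0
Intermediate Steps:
B = ⅔ (B = 4*(1/6) = 4*(1*(⅙)) = 4*(⅙) = ⅔ ≈ 0.66667)
l(q, A) = 1/q
C = 8 (C = -2 + 2*5 = -2 + 10 = 8)
U(c, g) = 8 - 1/g
-4401 + U(65, 67) = -4401 + (8 - 1/67) = -4401 + 535/67 = -294332/67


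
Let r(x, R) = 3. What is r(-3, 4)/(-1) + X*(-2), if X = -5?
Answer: 7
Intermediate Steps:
r(-3, 4)/(-1) + X*(-2) = 3/(-1) - 5*(-2) = 3*(-1) + 10 = -3 + 10 = 7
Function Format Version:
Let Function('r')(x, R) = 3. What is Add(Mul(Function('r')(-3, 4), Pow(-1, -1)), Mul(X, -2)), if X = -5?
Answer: 7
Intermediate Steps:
Add(Mul(Function('r')(-3, 4), Pow(-1, -1)), Mul(X, -2)) = Add(Mul(3, Pow(-1, -1)), Mul(-5, -2)) = Add(Mul(3, -1), 10) = Add(-3, 10) = 7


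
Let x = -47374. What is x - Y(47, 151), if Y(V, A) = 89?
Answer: -47463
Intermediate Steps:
x - Y(47, 151) = -47374 - 1*89 = -47374 - 89 = -47463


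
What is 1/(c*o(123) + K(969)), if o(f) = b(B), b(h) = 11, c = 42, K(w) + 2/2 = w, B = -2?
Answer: 1/1430 ≈ 0.00069930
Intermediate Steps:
K(w) = -1 + w
o(f) = 11
1/(c*o(123) + K(969)) = 1/(42*11 + (-1 + 969)) = 1/(462 + 968) = 1/1430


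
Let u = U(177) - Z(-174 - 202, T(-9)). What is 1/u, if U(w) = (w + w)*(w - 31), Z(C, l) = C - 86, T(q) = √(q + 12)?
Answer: 1/52146 ≈ 1.9177e-5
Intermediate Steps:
T(q) = √(12 + q)
Z(C, l) = -86 + C
U(w) = 2*w*(-31 + w) (U(w) = (2*w)*(-31 + w) = 2*w*(-31 + w))
u = 52146 (u = 2*177*(-31 + 177) - (-86 + (-174 - 202)) = 2*177*146 - (-86 - 376) = 51684 - 1*(-462) = 51684 + 462 = 52146)
1/u = 1/52146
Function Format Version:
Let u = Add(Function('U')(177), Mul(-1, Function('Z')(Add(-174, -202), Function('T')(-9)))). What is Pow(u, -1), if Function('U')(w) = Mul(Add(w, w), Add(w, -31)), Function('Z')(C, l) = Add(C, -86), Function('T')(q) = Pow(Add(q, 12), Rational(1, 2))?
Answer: Rational(1, 52146) ≈ 1.9177e-5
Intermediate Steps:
Function('T')(q) = Pow(Add(12, q), Rational(1, 2))
Function('Z')(C, l) = Add(-86, C)
Function('U')(w) = Mul(2, w, Add(-31, w)) (Function('U')(w) = Mul(Mul(2, w), Add(-31, w)) = Mul(2, w, Add(-31, w)))
u = 52146 (u = Add(Mul(2, 177, Add(-31, 177)), Mul(-1, Add(-86, Add(-174, -202)))) = Add(Mul(2, 177, 146), Mul(-1, Add(-86, -376))) = Add(51684, Mul(-1, -462)) = Add(51684, 462) = 52146)
Pow(u, -1) = Pow(52146, -1) = Rational(1, 52146)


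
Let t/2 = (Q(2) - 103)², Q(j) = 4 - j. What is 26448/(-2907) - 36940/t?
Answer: -5675234/520251 ≈ -10.909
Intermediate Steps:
t = 20402 (t = 2*((4 - 1*2) - 103)² = 2*((4 - 2) - 103)² = 2*(2 - 103)² = 2*(-101)² = 2*10201 = 20402)
26448/(-2907) - 36940/t = 26448/(-2907) - 36940/20402 = 26448*(-1/2907) - 36940*1/20402 = -464/51 - 18470/10201 = -5675234/520251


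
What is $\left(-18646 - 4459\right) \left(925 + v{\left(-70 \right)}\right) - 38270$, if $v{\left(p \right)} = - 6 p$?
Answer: $-31114495$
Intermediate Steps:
$\left(-18646 - 4459\right) \left(925 + v{\left(-70 \right)}\right) - 38270 = \left(-18646 - 4459\right) \left(925 - -420\right) - 38270 = - 23105 \left(925 + 420\right) - 38270 = \left(-23105\right) 1345 - 38270 = -31076225 - 38270 = -31114495$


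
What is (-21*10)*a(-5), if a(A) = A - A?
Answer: 0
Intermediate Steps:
a(A) = 0
(-21*10)*a(-5) = -21*10*0 = -210*0 = 0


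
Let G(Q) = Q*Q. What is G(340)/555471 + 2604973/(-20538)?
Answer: -22930361341/181083546 ≈ -126.63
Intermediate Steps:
G(Q) = Q²
G(340)/555471 + 2604973/(-20538) = 340²/555471 + 2604973/(-20538) = 115600*(1/555471) + 2604973*(-1/20538) = 115600/555471 - 372139/2934 = -22930361341/181083546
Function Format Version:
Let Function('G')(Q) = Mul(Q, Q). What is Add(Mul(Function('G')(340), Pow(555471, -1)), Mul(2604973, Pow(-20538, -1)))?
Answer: Rational(-22930361341, 181083546) ≈ -126.63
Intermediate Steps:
Function('G')(Q) = Pow(Q, 2)
Add(Mul(Function('G')(340), Pow(555471, -1)), Mul(2604973, Pow(-20538, -1))) = Add(Mul(Pow(340, 2), Pow(555471, -1)), Mul(2604973, Pow(-20538, -1))) = Add(Mul(115600, Rational(1, 555471)), Mul(2604973, Rational(-1, 20538))) = Add(Rational(115600, 555471), Rational(-372139, 2934)) = Rational(-22930361341, 181083546)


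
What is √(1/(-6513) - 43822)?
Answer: I*√1858892830431/6513 ≈ 209.34*I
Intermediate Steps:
√(1/(-6513) - 43822) = √(-1/6513 - 43822) = √(-285412687/6513) = I*√1858892830431/6513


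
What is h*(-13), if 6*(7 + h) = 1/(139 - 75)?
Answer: 34931/384 ≈ 90.966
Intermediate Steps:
h = -2687/384 (h = -7 + 1/(6*(139 - 75)) = -7 + (⅙)/64 = -7 + (⅙)*(1/64) = -7 + 1/384 = -2687/384 ≈ -6.9974)
h*(-13) = -2687/384*(-13) = 34931/384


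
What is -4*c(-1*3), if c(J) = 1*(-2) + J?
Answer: 20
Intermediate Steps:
c(J) = -2 + J
-4*c(-1*3) = -4*(-2 - 1*3) = -4*(-2 - 3) = -4*(-5) = 20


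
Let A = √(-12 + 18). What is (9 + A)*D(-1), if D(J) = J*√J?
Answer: I*(-9 - √6) ≈ -11.449*I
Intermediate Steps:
A = √6 ≈ 2.4495
D(J) = J^(3/2)
(9 + A)*D(-1) = (9 + √6)*(-1)^(3/2) = (9 + √6)*(-I) = -I*(9 + √6)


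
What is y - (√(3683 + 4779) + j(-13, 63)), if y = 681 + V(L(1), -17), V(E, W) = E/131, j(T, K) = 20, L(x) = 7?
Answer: 86598/131 - √8462 ≈ 569.06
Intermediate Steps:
V(E, W) = E/131 (V(E, W) = E*(1/131) = E/131)
y = 89218/131 (y = 681 + (1/131)*7 = 681 + 7/131 = 89218/131 ≈ 681.05)
y - (√(3683 + 4779) + j(-13, 63)) = 89218/131 - (√(3683 + 4779) + 20) = 89218/131 - (√8462 + 20) = 89218/131 - (20 + √8462) = 89218/131 + (-20 - √8462) = 86598/131 - √8462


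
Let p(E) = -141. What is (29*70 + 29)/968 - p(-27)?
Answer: 138547/968 ≈ 143.13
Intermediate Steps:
(29*70 + 29)/968 - p(-27) = (29*70 + 29)/968 - 1*(-141) = (2030 + 29)*(1/968) + 141 = 2059*(1/968) + 141 = 2059/968 + 141 = 138547/968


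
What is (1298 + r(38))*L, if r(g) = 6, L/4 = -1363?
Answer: -7109408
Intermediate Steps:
L = -5452 (L = 4*(-1363) = -5452)
(1298 + r(38))*L = (1298 + 6)*(-5452) = 1304*(-5452) = -7109408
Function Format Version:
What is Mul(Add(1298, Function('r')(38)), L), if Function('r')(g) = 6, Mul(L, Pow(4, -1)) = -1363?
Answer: -7109408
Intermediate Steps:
L = -5452 (L = Mul(4, -1363) = -5452)
Mul(Add(1298, Function('r')(38)), L) = Mul(Add(1298, 6), -5452) = Mul(1304, -5452) = -7109408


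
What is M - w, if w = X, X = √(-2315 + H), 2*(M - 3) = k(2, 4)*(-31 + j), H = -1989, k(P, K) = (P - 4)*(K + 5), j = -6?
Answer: 336 - 4*I*√269 ≈ 336.0 - 65.605*I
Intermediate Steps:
k(P, K) = (-4 + P)*(5 + K)
M = 336 (M = 3 + ((-20 - 4*4 + 5*2 + 4*2)*(-31 - 6))/2 = 3 + ((-20 - 16 + 10 + 8)*(-37))/2 = 3 + (-18*(-37))/2 = 3 + (½)*666 = 3 + 333 = 336)
X = 4*I*√269 (X = √(-2315 - 1989) = √(-4304) = 4*I*√269 ≈ 65.605*I)
w = 4*I*√269 ≈ 65.605*I
M - w = 336 - 4*I*√269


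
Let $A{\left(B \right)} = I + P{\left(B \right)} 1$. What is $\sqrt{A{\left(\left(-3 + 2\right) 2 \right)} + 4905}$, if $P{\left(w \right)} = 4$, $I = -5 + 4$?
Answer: $2 \sqrt{1227} \approx 70.057$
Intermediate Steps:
$I = -1$
$A{\left(B \right)} = 3$ ($A{\left(B \right)} = -1 + 4 \cdot 1 = -1 + 4 = 3$)
$\sqrt{A{\left(\left(-3 + 2\right) 2 \right)} + 4905} = \sqrt{3 + 4905} = \sqrt{4908} = 2 \sqrt{1227}$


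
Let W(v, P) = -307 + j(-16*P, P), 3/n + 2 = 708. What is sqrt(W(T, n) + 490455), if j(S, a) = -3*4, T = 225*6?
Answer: 2*sqrt(122534) ≈ 700.10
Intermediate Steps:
n = 3/706 (n = 3/(-2 + 708) = 3/706 ≈ 0.0042493)
T = 1350
j(S, a) = -12
W(v, P) = -319 (W(v, P) = -307 - 12 = -319)
sqrt(W(T, n) + 490455) = sqrt(-319 + 490455) = sqrt(490136) = 2*sqrt(122534)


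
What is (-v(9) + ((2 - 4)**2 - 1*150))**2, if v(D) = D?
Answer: 24025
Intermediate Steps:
(-v(9) + ((2 - 4)**2 - 1*150))**2 = (-1*9 + ((2 - 4)**2 - 1*150))**2 = (-9 + ((-2)**2 - 150))**2 = (-9 + (4 - 150))**2 = (-9 - 146)**2 = (-155)**2 = 24025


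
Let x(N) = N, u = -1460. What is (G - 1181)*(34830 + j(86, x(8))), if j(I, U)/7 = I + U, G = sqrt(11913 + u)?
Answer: -41911328 + 35488*sqrt(10453) ≈ -3.8283e+7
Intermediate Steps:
G = sqrt(10453) (G = sqrt(11913 - 1460) = sqrt(10453) ≈ 102.24)
j(I, U) = 7*I + 7*U (j(I, U) = 7*(I + U) = 7*I + 7*U)
(G - 1181)*(34830 + j(86, x(8))) = (sqrt(10453) - 1181)*(34830 + (7*86 + 7*8)) = (-1181 + sqrt(10453))*(34830 + (602 + 56)) = (-1181 + sqrt(10453))*(34830 + 658) = (-1181 + sqrt(10453))*35488 = -41911328 + 35488*sqrt(10453)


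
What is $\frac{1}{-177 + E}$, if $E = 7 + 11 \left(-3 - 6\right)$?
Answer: $- \frac{1}{269} \approx -0.0037175$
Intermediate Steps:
$E = -92$ ($E = 7 + 11 \left(-3 - 6\right) = 7 + 11 \left(-9\right) = 7 - 99 = -92$)
$\frac{1}{-177 + E} = \frac{1}{-177 - 92} = \frac{1}{-269} = - \frac{1}{269}$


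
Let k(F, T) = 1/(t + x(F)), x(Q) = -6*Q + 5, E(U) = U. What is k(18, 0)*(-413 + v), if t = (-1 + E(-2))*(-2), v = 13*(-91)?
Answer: 1596/97 ≈ 16.454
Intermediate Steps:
v = -1183
x(Q) = 5 - 6*Q
t = 6 (t = (-1 - 2)*(-2) = -3*(-2) = 6)
k(F, T) = 1/(11 - 6*F) (k(F, T) = 1/(6 + (5 - 6*F)) = 1/(11 - 6*F))
k(18, 0)*(-413 + v) = (-1/(-11 + 6*18))*(-413 - 1183) = -1/(-11 + 108)*(-1596) = -1/97*(-1596) = 1596/97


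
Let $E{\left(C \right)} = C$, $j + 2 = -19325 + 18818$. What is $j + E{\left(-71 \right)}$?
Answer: $-580$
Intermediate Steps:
$j = -509$ ($j = -2 + \left(-19325 + 18818\right) = -2 - 507 = -509$)
$j + E{\left(-71 \right)} = -509 - 71 = -580$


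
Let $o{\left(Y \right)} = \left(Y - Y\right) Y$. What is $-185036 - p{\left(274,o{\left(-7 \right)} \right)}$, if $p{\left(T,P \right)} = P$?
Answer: $-185036$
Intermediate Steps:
$o{\left(Y \right)} = 0$ ($o{\left(Y \right)} = 0 Y = 0$)
$-185036 - p{\left(274,o{\left(-7 \right)} \right)} = -185036 - 0 = -185036 + 0 = -185036$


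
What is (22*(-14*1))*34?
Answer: -10472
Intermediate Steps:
(22*(-14*1))*34 = (22*(-14))*34 = -308*34 = -10472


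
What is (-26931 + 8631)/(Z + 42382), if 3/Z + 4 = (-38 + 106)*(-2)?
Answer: -2562000/5933477 ≈ -0.43179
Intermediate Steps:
Z = -3/140 (Z = 3/(-4 + (-38 + 106)*(-2)) = 3/(-4 + 68*(-2)) = 3/(-4 - 136) = 3/(-140) = 3*(-1/140) = -3/140 ≈ -0.021429)
(-26931 + 8631)/(Z + 42382) = (-26931 + 8631)/(-3/140 + 42382) = -18300/5933477/140 = -18300*140/5933477 = -2562000/5933477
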